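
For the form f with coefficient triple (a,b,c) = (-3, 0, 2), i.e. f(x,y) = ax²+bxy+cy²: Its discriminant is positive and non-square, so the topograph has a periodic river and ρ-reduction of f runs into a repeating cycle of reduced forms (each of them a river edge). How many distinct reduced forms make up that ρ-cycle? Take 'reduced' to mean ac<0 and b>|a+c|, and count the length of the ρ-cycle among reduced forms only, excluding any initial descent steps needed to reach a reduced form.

D = 24, ⌊√D⌋ = 4
descent: ρ → (2,4,-1)  [lands on river]
river: ρ → (-1,4,2)
ρ-cycle length = 2 (tail of 1 descent step not counted)

2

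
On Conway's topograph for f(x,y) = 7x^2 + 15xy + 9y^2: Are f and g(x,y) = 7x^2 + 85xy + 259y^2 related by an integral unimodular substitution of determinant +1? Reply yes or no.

D₁ = -27, D₂ = -27
f: translate: b→1 (≡15 mod 14), so (7,15,9)→(7,1,1)
f: flip: (7,1,1)→(1,-1,7)
f: translate: b→1 (≡-1 mod 2), so (1,-1,7)→(1,1,7)
f: reduced (well bottom): (1,1,7) with a≤c, −a<b≤a
g: translate: b→1 (≡85 mod 14), so (7,85,259)→(7,1,1)
g: flip: (7,1,1)→(1,-1,7)
g: translate: b→1 (≡-1 mod 2), so (1,-1,7)→(1,1,7)
g: reduced (well bottom): (1,1,7) with a≤c, −a<b≤a
reduced forms (1, 1, 7) vs (1, 1, 7) ⇒ equivalent

yes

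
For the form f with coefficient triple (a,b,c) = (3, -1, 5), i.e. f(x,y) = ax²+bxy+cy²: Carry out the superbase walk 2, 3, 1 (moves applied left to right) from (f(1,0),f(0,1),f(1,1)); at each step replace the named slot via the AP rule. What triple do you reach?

start (3,5,7) = (f(1,0),f(0,1),f(1,1))
replace slot 2: 2·(3+7) − 5 = 15 → (3,15,7)
replace slot 3: 2·(3+15) − 7 = 29 → (3,15,29)
replace slot 1: 2·(15+29) − 3 = 85 → (85,15,29)

85,15,29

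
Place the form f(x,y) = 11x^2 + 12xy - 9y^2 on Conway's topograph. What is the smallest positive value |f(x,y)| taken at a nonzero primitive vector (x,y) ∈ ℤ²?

river: ρ → (-9,6,14)
river: ρ → (14,22,-1)
river: ρ → (-1,22,14)
river: ρ → (14,6,-9)
river: ρ → (-9,12,11)
river: ρ → (11,10,-10)
river: ρ → (-10,10,11)
river: ρ → (11,12,-9)
closes: descent 0, river 8
min |a| on river = 1

1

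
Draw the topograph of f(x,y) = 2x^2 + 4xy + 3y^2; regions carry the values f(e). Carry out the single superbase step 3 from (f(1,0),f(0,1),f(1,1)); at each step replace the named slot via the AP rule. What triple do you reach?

start (2,3,9) = (f(1,0),f(0,1),f(1,1))
replace slot 3: 2·(2+3) − 9 = 1 → (2,3,1)

2,3,1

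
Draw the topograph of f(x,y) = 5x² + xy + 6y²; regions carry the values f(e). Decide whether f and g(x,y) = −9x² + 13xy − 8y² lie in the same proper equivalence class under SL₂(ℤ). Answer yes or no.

D₁ = -119, D₂ = -119
f: reduced (well bottom): (5,1,6) with a≤c, −a<b≤a
g is negative-definite; reduce −g:
−g: translate: b→5 (≡-13 mod 18), so (9,-13,8)→(9,5,4)
−g: flip: (9,5,4)→(4,-5,9)
−g: translate: b→3 (≡-5 mod 8), so (4,-5,9)→(4,3,8)
−g: reduced (well bottom): (4,3,8) with a≤c, −a<b≤a
flip sign back: reduced form of g is (-4,-3,-8)
reduced forms (5, 1, 6) vs (-4, -3, -8) ⇒ inequivalent

no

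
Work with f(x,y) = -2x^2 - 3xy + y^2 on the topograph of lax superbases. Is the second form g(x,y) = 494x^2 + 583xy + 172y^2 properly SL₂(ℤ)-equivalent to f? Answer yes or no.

D₁ = 17, D₂ = 17
river cycle of f (length 6): (1, 3, -2), (-2, 1, 2), (2, 3, -1), (-1, 3, 2), (2, 1, -2), (-2, 3, 1)
river cycle of g (length 6): (1, 3, -2), (-2, 1, 2), (2, 3, -1), (-1, 3, 2), (2, 1, -2), (-2, 3, 1)
cycles coincide ⇒ equivalent

yes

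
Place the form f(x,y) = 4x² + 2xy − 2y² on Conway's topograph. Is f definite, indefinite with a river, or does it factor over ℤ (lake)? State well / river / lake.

D = b²−4ac = 2² − 4·4·(-2) = 36
D = 6² is a perfect square ⇒ form factors over ℤ ⇒ lakes

lake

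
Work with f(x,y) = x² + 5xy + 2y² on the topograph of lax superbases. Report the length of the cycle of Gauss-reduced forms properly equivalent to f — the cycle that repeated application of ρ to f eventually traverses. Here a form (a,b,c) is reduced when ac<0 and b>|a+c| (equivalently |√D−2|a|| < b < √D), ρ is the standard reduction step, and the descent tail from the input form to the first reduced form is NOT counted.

D = 17, ⌊√D⌋ = 4
descent: ρ → (2,3,-1)  [lands on river]
river: ρ → (-1,3,2)
river: ρ → (2,1,-2)
river: ρ → (-2,3,1)
river: ρ → (1,3,-2)
river: ρ → (-2,1,2)
ρ-cycle length = 6 (tail of 1 descent step not counted)

6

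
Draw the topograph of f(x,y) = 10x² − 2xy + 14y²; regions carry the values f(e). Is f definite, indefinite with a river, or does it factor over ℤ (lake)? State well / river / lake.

D = b²−4ac = (-2)² − 4·10·14 = -556
D < 0 ⇒ definite ⇒ every region one sign ⇒ single well

well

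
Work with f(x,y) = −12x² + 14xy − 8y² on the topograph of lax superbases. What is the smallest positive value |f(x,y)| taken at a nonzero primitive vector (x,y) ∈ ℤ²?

translate: b→10 (≡-14 mod 24), so (12,-14,8)→(12,10,6)
flip: (12,10,6)→(6,-10,12)
translate: b→2 (≡-10 mod 12), so (6,-10,12)→(6,2,8)
reduced (well bottom): (6,2,8) with a≤c, −a<b≤a
well minimum |f| = |-6| = 6 (negative-definite)

6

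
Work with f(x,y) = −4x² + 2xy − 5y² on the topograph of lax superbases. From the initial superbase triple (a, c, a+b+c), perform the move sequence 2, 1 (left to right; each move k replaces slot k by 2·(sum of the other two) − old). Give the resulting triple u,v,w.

start (-4,-5,-7) = (f(1,0),f(0,1),f(1,1))
replace slot 2: 2·((-4)+(-7)) − (-5) = -17 → (-4,-17,-7)
replace slot 1: 2·((-17)+(-7)) − (-4) = -44 → (-44,-17,-7)

-44,-17,-7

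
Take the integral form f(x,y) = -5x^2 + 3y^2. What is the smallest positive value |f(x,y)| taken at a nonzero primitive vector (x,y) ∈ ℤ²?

descent: ρ → (3,6,-2)  [lands on river]
river: ρ → (-2,6,3)
closes: descent 1, river 2
min |a| on river = 2

2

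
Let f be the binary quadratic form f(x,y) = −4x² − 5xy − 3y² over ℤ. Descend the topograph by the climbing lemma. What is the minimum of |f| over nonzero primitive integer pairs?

translate: b→-3 (≡5 mod 8), so (4,5,3)→(4,-3,2)
flip: (4,-3,2)→(2,3,4)
translate: b→-1 (≡3 mod 4), so (2,3,4)→(2,-1,3)
reduced (well bottom): (2,-1,3) with a≤c, −a<b≤a
well minimum |f| = |-2| = 2 (negative-definite)

2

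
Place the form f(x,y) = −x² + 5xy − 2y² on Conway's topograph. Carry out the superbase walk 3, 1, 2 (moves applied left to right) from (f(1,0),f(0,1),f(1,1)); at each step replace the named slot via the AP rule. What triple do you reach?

start (-1,-2,2) = (f(1,0),f(0,1),f(1,1))
replace slot 3: 2·((-1)+(-2)) − 2 = -8 → (-1,-2,-8)
replace slot 1: 2·((-2)+(-8)) − (-1) = -19 → (-19,-2,-8)
replace slot 2: 2·((-19)+(-8)) − (-2) = -52 → (-19,-52,-8)

-19,-52,-8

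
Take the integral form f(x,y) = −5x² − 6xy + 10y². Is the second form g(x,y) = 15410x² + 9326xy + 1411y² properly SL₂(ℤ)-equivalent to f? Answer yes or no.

D₁ = 236, D₂ = 236
river cycle of f (length 6): (10, 6, -5), (-5, 14, 2), (2, 14, -5), (-5, 6, 10), (10, 14, -1), (-1, 14, 10)
river cycle of g (length 6): (10, 6, -5), (-5, 14, 2), (2, 14, -5), (-5, 6, 10), (10, 14, -1), (-1, 14, 10)
cycles coincide ⇒ equivalent

yes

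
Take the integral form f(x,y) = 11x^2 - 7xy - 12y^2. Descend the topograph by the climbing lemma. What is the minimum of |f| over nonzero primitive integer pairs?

descent: ρ → (-12,7,11)  [lands on river]
river: ρ → (11,15,-8)
river: ρ → (-8,17,9)
river: ρ → (9,19,-6)
river: ρ → (-6,17,12)
river: ρ → (12,7,-11)
river: ρ → (-11,15,8)
river: ρ → (8,17,-9)
river: ρ → (-9,19,6)
river: ρ → (6,17,-12)
closes: descent 1, river 10
min |a| on river = 6

6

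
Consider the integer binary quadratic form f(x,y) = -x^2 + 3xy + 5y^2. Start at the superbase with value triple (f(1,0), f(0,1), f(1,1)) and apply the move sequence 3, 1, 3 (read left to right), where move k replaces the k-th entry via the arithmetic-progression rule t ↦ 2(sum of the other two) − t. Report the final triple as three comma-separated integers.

start (-1,5,7) = (f(1,0),f(0,1),f(1,1))
replace slot 3: 2·((-1)+5) − 7 = 1 → (-1,5,1)
replace slot 1: 2·(5+1) − (-1) = 13 → (13,5,1)
replace slot 3: 2·(13+5) − 1 = 35 → (13,5,35)

13,5,35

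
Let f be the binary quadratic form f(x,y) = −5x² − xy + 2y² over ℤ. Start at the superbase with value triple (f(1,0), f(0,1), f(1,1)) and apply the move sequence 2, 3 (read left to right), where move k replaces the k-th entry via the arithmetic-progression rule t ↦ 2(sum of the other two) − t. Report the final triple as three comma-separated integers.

start (-5,2,-4) = (f(1,0),f(0,1),f(1,1))
replace slot 2: 2·((-5)+(-4)) − 2 = -20 → (-5,-20,-4)
replace slot 3: 2·((-5)+(-20)) − (-4) = -46 → (-5,-20,-46)

-5,-20,-46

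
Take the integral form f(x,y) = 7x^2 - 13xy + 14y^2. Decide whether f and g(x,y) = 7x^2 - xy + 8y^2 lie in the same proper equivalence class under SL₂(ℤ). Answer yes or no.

D₁ = -223, D₂ = -223
f: translate: b→1 (≡-13 mod 14), so (7,-13,14)→(7,1,8)
f: reduced (well bottom): (7,1,8) with a≤c, −a<b≤a
g: reduced (well bottom): (7,-1,8) with a≤c, −a<b≤a
reduced forms (7, 1, 8) vs (7, -1, 8) ⇒ inequivalent

no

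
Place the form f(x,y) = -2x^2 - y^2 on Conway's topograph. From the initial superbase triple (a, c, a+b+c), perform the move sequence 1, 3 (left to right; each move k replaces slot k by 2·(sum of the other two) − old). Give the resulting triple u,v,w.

start (-2,-1,-3) = (f(1,0),f(0,1),f(1,1))
replace slot 1: 2·((-1)+(-3)) − (-2) = -6 → (-6,-1,-3)
replace slot 3: 2·((-6)+(-1)) − (-3) = -11 → (-6,-1,-11)

-6,-1,-11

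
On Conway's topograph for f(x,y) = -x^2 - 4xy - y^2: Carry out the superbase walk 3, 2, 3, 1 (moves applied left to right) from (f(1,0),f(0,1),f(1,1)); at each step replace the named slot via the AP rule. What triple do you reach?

start (-1,-1,-6) = (f(1,0),f(0,1),f(1,1))
replace slot 3: 2·((-1)+(-1)) − (-6) = 2 → (-1,-1,2)
replace slot 2: 2·((-1)+2) − (-1) = 3 → (-1,3,2)
replace slot 3: 2·((-1)+3) − 2 = 2 → (-1,3,2)
replace slot 1: 2·(3+2) − (-1) = 11 → (11,3,2)

11,3,2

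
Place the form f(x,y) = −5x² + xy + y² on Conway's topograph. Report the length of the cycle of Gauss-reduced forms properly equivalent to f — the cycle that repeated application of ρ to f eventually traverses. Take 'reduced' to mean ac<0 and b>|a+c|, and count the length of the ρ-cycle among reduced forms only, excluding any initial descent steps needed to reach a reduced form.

D = 21, ⌊√D⌋ = 4
descent: ρ → (1,3,-3)  [lands on river]
river: ρ → (-3,3,1)
ρ-cycle length = 2 (tail of 1 descent step not counted)

2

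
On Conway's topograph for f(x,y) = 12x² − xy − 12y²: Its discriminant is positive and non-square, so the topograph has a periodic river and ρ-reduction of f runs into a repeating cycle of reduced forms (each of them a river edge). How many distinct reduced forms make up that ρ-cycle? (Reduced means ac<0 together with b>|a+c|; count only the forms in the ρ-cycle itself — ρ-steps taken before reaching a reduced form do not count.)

D = 577, ⌊√D⌋ = 24
descent: ρ → (-12,1,12)  [lands on river]
river: ρ → (12,23,-1)
river: ρ → (-1,23,12)
river: ρ → (12,1,-12)
river: ρ → (-12,23,1)
river: ρ → (1,23,-12)
ρ-cycle length = 6 (tail of 1 descent step not counted)

6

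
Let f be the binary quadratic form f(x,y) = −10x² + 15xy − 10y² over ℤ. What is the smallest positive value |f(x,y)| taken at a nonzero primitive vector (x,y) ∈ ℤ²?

translate: b→5 (≡-15 mod 20), so (10,-15,10)→(10,5,5)
flip: (10,5,5)→(5,-5,10)
translate: b→5 (≡-5 mod 10), so (5,-5,10)→(5,5,10)
reduced (well bottom): (5,5,10) with a≤c, −a<b≤a
well minimum |f| = |-5| = 5 (negative-definite)

5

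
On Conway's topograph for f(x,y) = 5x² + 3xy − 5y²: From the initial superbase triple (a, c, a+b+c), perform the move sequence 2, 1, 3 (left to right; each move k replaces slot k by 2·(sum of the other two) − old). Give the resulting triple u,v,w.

start (5,-5,3) = (f(1,0),f(0,1),f(1,1))
replace slot 2: 2·(5+3) − (-5) = 21 → (5,21,3)
replace slot 1: 2·(21+3) − 5 = 43 → (43,21,3)
replace slot 3: 2·(43+21) − 3 = 125 → (43,21,125)

43,21,125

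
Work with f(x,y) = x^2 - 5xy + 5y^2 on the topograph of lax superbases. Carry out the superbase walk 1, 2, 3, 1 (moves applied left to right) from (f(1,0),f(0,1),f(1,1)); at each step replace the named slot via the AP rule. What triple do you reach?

start (1,5,1) = (f(1,0),f(0,1),f(1,1))
replace slot 1: 2·(5+1) − 1 = 11 → (11,5,1)
replace slot 2: 2·(11+1) − 5 = 19 → (11,19,1)
replace slot 3: 2·(11+19) − 1 = 59 → (11,19,59)
replace slot 1: 2·(19+59) − 11 = 145 → (145,19,59)

145,19,59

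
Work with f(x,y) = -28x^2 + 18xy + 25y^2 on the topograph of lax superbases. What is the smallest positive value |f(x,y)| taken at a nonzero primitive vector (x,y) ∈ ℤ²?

river: ρ → (25,32,-21)
river: ρ → (-21,52,5)
river: ρ → (5,48,-41)
river: ρ → (-41,34,12)
river: ρ → (12,38,-35)
river: ρ → (-35,32,15)
river: ρ → (15,28,-39)
river: ρ → (-39,50,4)
river: ρ → (4,54,-13)
river: ρ → (-13,50,12)
river: ρ → (12,46,-21)
river: ρ → (-21,38,20)
river: ρ → (20,42,-17)
river: ρ → (-17,26,36)
river: ρ → (36,46,-7)
river: ρ → (-7,52,15)
river: ρ → (15,38,-28)
river: ρ → (-28,18,25)
closes: descent 0, river 18
min |a| on river = 4

4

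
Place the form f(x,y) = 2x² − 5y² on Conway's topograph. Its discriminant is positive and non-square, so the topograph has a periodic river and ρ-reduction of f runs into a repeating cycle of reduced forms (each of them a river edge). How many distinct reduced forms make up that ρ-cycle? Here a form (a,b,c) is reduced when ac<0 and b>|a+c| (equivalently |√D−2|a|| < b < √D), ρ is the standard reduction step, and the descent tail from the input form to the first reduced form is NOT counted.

D = 40, ⌊√D⌋ = 6
descent: ρ → (-5,0,2)
descent: ρ → (2,4,-3)  [lands on river]
river: ρ → (-3,2,3)
river: ρ → (3,4,-2)
river: ρ → (-2,4,3)
river: ρ → (3,2,-3)
river: ρ → (-3,4,2)
ρ-cycle length = 6 (tail of 2 descent steps not counted)

6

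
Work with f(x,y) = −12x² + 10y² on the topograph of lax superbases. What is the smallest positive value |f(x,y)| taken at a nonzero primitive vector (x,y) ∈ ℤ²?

descent: ρ → (10,20,-2)  [lands on river]
river: ρ → (-2,20,10)
closes: descent 1, river 2
min |a| on river = 2

2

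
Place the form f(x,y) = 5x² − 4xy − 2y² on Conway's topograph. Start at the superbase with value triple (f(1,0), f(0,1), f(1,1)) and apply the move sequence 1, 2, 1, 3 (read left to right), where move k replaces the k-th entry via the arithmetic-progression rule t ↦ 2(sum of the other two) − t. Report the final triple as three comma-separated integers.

start (5,-2,-1) = (f(1,0),f(0,1),f(1,1))
replace slot 1: 2·((-2)+(-1)) − 5 = -11 → (-11,-2,-1)
replace slot 2: 2·((-11)+(-1)) − (-2) = -22 → (-11,-22,-1)
replace slot 1: 2·((-22)+(-1)) − (-11) = -35 → (-35,-22,-1)
replace slot 3: 2·((-35)+(-22)) − (-1) = -113 → (-35,-22,-113)

-35,-22,-113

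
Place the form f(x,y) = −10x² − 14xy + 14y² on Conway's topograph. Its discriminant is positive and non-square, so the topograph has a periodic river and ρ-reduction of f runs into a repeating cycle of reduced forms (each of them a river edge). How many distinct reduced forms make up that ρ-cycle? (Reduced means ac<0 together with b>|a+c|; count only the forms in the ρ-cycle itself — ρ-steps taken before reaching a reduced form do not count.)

D = 756, ⌊√D⌋ = 27
descent: ρ → (14,14,-10)  [lands on river]
river: ρ → (-10,26,2)
river: ρ → (2,26,-10)
river: ρ → (-10,14,14)
ρ-cycle length = 4 (tail of 1 descent step not counted)

4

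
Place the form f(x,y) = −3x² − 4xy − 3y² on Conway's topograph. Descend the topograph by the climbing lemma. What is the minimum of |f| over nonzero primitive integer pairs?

translate: b→-2 (≡4 mod 6), so (3,4,3)→(3,-2,2)
flip: (3,-2,2)→(2,2,3)
reduced (well bottom): (2,2,3) with a≤c, −a<b≤a
well minimum |f| = |-2| = 2 (negative-definite)

2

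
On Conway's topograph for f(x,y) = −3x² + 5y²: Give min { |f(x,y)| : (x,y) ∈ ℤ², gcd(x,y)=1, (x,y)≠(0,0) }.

descent: ρ → (5,0,-3)
descent: ρ → (-3,6,2)  [lands on river]
river: ρ → (2,6,-3)
closes: descent 2, river 2
min |a| on river = 2

2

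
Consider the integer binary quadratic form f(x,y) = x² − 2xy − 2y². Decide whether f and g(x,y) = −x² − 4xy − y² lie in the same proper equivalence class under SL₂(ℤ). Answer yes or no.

D₁ = 12, D₂ = 12
river cycle of f (length 2): (-2, 2, 1), (1, 2, -2)
river cycle of g (length 2): (-1, 2, 2), (2, 2, -1)
cycles differ ⇒ inequivalent

no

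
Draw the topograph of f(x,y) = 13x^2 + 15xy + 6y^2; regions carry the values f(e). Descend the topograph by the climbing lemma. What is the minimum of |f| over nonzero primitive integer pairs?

translate: b→-11 (≡15 mod 26), so (13,15,6)→(13,-11,4)
flip: (13,-11,4)→(4,11,13)
translate: b→3 (≡11 mod 8), so (4,11,13)→(4,3,6)
reduced (well bottom): (4,3,6) with a≤c, −a<b≤a
well minimum = a = 4

4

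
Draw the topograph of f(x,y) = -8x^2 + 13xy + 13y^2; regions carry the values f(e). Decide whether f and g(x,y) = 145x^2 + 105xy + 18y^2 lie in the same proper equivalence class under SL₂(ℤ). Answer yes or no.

D₁ = 585, D₂ = 585
river cycle of f (length 10): (13, 13, -8), (-8, 19, 7), (7, 23, -2), (-2, 21, 18), (18, 15, -5), (-5, 15, 18), (18, 21, -2), (-2, 23, 7), (7, 19, -8), (-8, 13, 13)
river cycle of g (length 10): (-8, 13, 13), (13, 13, -8), (-8, 19, 7), (7, 23, -2), (-2, 21, 18), (18, 15, -5), (-5, 15, 18), (18, 21, -2), (-2, 23, 7), (7, 19, -8)
cycles coincide ⇒ equivalent

yes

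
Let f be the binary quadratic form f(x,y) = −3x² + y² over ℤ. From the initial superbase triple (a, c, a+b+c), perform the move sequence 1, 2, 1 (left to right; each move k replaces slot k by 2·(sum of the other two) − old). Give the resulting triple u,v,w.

start (-3,1,-2) = (f(1,0),f(0,1),f(1,1))
replace slot 1: 2·(1+(-2)) − (-3) = 1 → (1,1,-2)
replace slot 2: 2·(1+(-2)) − 1 = -3 → (1,-3,-2)
replace slot 1: 2·((-3)+(-2)) − 1 = -11 → (-11,-3,-2)

-11,-3,-2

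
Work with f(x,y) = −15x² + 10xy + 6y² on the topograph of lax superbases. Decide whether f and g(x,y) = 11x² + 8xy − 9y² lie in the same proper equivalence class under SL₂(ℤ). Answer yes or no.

D₁ = 460, D₂ = 460
river cycle of f (length 10): (6, 14, -11), (-11, 8, 9), (9, 10, -10), (-10, 10, 9), (9, 8, -11), (-11, 14, 6), (6, 10, -15), (-15, 20, 1), (1, 20, -15), (-15, 10, 6)
river cycle of g (length 10): (-9, 10, 10), (10, 10, -9), (-9, 8, 11), (11, 14, -6), (-6, 10, 15), (15, 20, -1), (-1, 20, 15), (15, 10, -6), (-6, 14, 11), (11, 8, -9)
cycles differ ⇒ inequivalent

no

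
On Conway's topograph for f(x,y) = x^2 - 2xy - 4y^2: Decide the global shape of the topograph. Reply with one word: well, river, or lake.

D = b²−4ac = (-2)² − 4·1·(-4) = 20
D > 0 non-square ⇒ indefinite ⇒ periodic river

river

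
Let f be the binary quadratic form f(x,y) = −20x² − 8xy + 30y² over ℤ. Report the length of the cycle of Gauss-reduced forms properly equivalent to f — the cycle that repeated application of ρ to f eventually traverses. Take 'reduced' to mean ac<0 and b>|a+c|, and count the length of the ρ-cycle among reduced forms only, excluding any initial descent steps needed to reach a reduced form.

D = 2464, ⌊√D⌋ = 49
descent: ρ → (30,8,-20)
descent: ρ → (-20,32,18)  [lands on river]
river: ρ → (18,40,-12)
river: ρ → (-12,32,30)
river: ρ → (30,28,-14)
river: ρ → (-14,28,30)
river: ρ → (30,32,-12)
river: ρ → (-12,40,18)
river: ρ → (18,32,-20)
river: ρ → (-20,48,2)
river: ρ → (2,48,-20)
ρ-cycle length = 10 (tail of 2 descent steps not counted)

10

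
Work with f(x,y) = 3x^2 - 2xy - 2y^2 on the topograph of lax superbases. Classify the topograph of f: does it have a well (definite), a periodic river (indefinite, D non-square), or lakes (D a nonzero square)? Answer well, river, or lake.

D = b²−4ac = (-2)² − 4·3·(-2) = 28
D > 0 non-square ⇒ indefinite ⇒ periodic river

river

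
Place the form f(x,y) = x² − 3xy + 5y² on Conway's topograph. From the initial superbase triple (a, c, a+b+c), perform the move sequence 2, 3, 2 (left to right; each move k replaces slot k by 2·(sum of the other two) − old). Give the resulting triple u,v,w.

start (1,5,3) = (f(1,0),f(0,1),f(1,1))
replace slot 2: 2·(1+3) − 5 = 3 → (1,3,3)
replace slot 3: 2·(1+3) − 3 = 5 → (1,3,5)
replace slot 2: 2·(1+5) − 3 = 9 → (1,9,5)

1,9,5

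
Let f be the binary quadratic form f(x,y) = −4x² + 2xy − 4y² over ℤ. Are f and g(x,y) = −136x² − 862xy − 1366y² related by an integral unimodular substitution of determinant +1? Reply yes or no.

D₁ = -60, D₂ = -60
f is negative-definite; reduce −f:
−f: flip: (4,-2,4)→(4,2,4)
−f: reduced (well bottom): (4,2,4) with a≤c, −a<b≤a
flip sign back: reduced form of f is (-4,-2,-4)
g is negative-definite; reduce −g:
−g: translate: b→46 (≡862 mod 272), so (136,862,1366)→(136,46,4)
−g: flip: (136,46,4)→(4,-46,136)
−g: translate: b→2 (≡-46 mod 8), so (4,-46,136)→(4,2,4)
−g: reduced (well bottom): (4,2,4) with a≤c, −a<b≤a
flip sign back: reduced form of g is (-4,-2,-4)
reduced forms (-4, -2, -4) vs (-4, -2, -4) ⇒ equivalent

yes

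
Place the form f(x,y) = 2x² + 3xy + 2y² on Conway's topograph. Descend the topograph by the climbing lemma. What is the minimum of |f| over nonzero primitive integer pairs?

translate: b→-1 (≡3 mod 4), so (2,3,2)→(2,-1,1)
flip: (2,-1,1)→(1,1,2)
reduced (well bottom): (1,1,2) with a≤c, −a<b≤a
well minimum = a = 1

1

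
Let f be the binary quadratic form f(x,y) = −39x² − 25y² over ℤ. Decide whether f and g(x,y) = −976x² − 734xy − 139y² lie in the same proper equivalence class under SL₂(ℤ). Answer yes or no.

D₁ = -3900, D₂ = -3900
f is negative-definite; reduce −f:
−f: flip: (39,0,25)→(25,0,39)
−f: reduced (well bottom): (25,0,39) with a≤c, −a<b≤a
flip sign back: reduced form of f is (-25,0,-39)
g is negative-definite; reduce −g:
−g: flip: (976,734,139)→(139,-734,976)
−g: translate: b→100 (≡-734 mod 278), so (139,-734,976)→(139,100,25)
−g: flip: (139,100,25)→(25,-100,139)
−g: translate: b→0 (≡-100 mod 50), so (25,-100,139)→(25,0,39)
−g: reduced (well bottom): (25,0,39) with a≤c, −a<b≤a
flip sign back: reduced form of g is (-25,0,-39)
reduced forms (-25, 0, -39) vs (-25, 0, -39) ⇒ equivalent

yes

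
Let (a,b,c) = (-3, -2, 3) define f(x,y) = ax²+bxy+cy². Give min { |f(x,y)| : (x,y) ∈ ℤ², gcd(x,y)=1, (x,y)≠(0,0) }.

descent: ρ → (3,2,-3)  [lands on river]
river: ρ → (-3,4,2)
river: ρ → (2,4,-3)
river: ρ → (-3,2,3)
river: ρ → (3,4,-2)
river: ρ → (-2,4,3)
closes: descent 1, river 6
min |a| on river = 2

2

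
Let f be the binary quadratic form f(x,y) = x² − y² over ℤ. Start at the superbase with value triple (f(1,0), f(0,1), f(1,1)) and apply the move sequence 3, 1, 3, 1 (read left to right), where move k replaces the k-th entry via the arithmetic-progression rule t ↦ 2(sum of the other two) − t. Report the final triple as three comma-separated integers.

start (1,-1,0) = (f(1,0),f(0,1),f(1,1))
replace slot 3: 2·(1+(-1)) − 0 = 0 → (1,-1,0)
replace slot 1: 2·((-1)+0) − 1 = -3 → (-3,-1,0)
replace slot 3: 2·((-3)+(-1)) − 0 = -8 → (-3,-1,-8)
replace slot 1: 2·((-1)+(-8)) − (-3) = -15 → (-15,-1,-8)

-15,-1,-8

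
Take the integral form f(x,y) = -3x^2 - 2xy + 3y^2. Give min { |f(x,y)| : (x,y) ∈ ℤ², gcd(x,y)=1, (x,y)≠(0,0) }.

descent: ρ → (3,2,-3)  [lands on river]
river: ρ → (-3,4,2)
river: ρ → (2,4,-3)
river: ρ → (-3,2,3)
river: ρ → (3,4,-2)
river: ρ → (-2,4,3)
closes: descent 1, river 6
min |a| on river = 2

2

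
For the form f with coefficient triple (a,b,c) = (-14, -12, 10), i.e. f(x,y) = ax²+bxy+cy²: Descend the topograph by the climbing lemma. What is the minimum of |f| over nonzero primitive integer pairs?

descent: ρ → (10,12,-14)  [lands on river]
river: ρ → (-14,16,8)
river: ρ → (8,16,-14)
river: ρ → (-14,12,10)
river: ρ → (10,8,-16)
river: ρ → (-16,24,2)
river: ρ → (2,24,-16)
river: ρ → (-16,8,10)
closes: descent 1, river 8
min |a| on river = 2

2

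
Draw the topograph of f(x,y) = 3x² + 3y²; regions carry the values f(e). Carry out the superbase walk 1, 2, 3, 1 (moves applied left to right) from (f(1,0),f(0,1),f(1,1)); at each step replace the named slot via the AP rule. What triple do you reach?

start (3,3,6) = (f(1,0),f(0,1),f(1,1))
replace slot 1: 2·(3+6) − 3 = 15 → (15,3,6)
replace slot 2: 2·(15+6) − 3 = 39 → (15,39,6)
replace slot 3: 2·(15+39) − 6 = 102 → (15,39,102)
replace slot 1: 2·(39+102) − 15 = 267 → (267,39,102)

267,39,102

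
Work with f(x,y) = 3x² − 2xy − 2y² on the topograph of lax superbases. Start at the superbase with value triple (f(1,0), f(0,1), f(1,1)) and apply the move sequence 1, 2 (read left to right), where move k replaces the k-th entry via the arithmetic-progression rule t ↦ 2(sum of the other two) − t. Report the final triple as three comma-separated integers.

start (3,-2,-1) = (f(1,0),f(0,1),f(1,1))
replace slot 1: 2·((-2)+(-1)) − 3 = -9 → (-9,-2,-1)
replace slot 2: 2·((-9)+(-1)) − (-2) = -18 → (-9,-18,-1)

-9,-18,-1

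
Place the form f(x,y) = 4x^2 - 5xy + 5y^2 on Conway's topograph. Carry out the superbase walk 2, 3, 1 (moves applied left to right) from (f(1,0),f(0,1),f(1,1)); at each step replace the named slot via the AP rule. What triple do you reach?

start (4,5,4) = (f(1,0),f(0,1),f(1,1))
replace slot 2: 2·(4+4) − 5 = 11 → (4,11,4)
replace slot 3: 2·(4+11) − 4 = 26 → (4,11,26)
replace slot 1: 2·(11+26) − 4 = 70 → (70,11,26)

70,11,26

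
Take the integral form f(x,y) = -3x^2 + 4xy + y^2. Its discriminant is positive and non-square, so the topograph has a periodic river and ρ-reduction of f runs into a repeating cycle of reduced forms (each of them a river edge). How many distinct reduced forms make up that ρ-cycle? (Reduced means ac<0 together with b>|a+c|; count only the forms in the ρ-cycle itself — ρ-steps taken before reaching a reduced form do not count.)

D = 28, ⌊√D⌋ = 5
river: ρ → (1,4,-3)
river: ρ → (-3,2,2)
river: ρ → (2,2,-3)
river: ρ → (-3,4,1)
ρ-cycle length = 4 (tail of 0 descent steps not counted)

4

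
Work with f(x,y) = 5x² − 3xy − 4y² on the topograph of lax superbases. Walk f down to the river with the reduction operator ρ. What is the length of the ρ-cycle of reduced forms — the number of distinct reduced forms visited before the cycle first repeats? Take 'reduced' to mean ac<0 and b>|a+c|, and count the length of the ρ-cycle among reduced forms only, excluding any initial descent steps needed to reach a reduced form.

D = 89, ⌊√D⌋ = 9
descent: ρ → (-4,3,5)  [lands on river]
river: ρ → (5,7,-2)
river: ρ → (-2,9,1)
river: ρ → (1,9,-2)
river: ρ → (-2,7,5)
river: ρ → (5,3,-4)
river: ρ → (-4,5,4)
river: ρ → (4,3,-5)
river: ρ → (-5,7,2)
river: ρ → (2,9,-1)
river: ρ → (-1,9,2)
river: ρ → (2,7,-5)
river: ρ → (-5,3,4)
river: ρ → (4,5,-4)
ρ-cycle length = 14 (tail of 1 descent step not counted)

14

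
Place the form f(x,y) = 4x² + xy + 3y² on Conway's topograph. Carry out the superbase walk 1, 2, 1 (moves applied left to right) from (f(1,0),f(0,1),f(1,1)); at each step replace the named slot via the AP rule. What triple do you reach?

start (4,3,8) = (f(1,0),f(0,1),f(1,1))
replace slot 1: 2·(3+8) − 4 = 18 → (18,3,8)
replace slot 2: 2·(18+8) − 3 = 49 → (18,49,8)
replace slot 1: 2·(49+8) − 18 = 96 → (96,49,8)

96,49,8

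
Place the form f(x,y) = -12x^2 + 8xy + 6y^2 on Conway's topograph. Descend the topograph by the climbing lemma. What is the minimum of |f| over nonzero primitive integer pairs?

river: ρ → (6,16,-4)
river: ρ → (-4,16,6)
river: ρ → (6,8,-12)
river: ρ → (-12,16,2)
river: ρ → (2,16,-12)
river: ρ → (-12,8,6)
closes: descent 0, river 6
min |a| on river = 2

2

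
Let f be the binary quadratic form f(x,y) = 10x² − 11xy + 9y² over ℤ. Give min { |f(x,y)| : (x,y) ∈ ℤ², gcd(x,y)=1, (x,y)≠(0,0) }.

translate: b→9 (≡-11 mod 20), so (10,-11,9)→(10,9,8)
flip: (10,9,8)→(8,-9,10)
translate: b→7 (≡-9 mod 16), so (8,-9,10)→(8,7,9)
reduced (well bottom): (8,7,9) with a≤c, −a<b≤a
well minimum = a = 8

8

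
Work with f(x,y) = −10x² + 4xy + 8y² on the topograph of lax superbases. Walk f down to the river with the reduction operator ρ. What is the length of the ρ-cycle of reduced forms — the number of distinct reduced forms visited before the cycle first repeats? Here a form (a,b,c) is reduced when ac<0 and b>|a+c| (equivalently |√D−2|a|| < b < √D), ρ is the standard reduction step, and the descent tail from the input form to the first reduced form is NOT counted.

D = 336, ⌊√D⌋ = 18
river: ρ → (8,12,-6)
river: ρ → (-6,12,8)
river: ρ → (8,4,-10)
river: ρ → (-10,16,2)
river: ρ → (2,16,-10)
river: ρ → (-10,4,8)
ρ-cycle length = 6 (tail of 0 descent steps not counted)

6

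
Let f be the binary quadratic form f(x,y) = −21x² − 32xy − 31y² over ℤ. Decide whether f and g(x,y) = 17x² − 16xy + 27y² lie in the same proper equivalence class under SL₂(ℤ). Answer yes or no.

D₁ = -1580, D₂ = -1580
f is negative-definite; reduce −f:
−f: translate: b→-10 (≡32 mod 42), so (21,32,31)→(21,-10,20)
−f: flip: (21,-10,20)→(20,10,21)
−f: reduced (well bottom): (20,10,21) with a≤c, −a<b≤a
flip sign back: reduced form of f is (-20,-10,-21)
g: reduced (well bottom): (17,-16,27) with a≤c, −a<b≤a
reduced forms (-20, -10, -21) vs (17, -16, 27) ⇒ inequivalent

no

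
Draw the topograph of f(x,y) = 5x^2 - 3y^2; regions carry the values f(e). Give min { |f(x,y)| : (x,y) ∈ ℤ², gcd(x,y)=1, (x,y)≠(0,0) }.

descent: ρ → (-3,6,2)  [lands on river]
river: ρ → (2,6,-3)
closes: descent 1, river 2
min |a| on river = 2

2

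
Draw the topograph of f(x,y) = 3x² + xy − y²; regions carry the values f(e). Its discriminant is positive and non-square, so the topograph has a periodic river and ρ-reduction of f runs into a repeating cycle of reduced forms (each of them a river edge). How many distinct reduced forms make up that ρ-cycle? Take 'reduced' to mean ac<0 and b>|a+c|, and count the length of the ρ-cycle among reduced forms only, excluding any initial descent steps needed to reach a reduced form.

D = 13, ⌊√D⌋ = 3
descent: ρ → (-1,3,1)  [lands on river]
river: ρ → (1,3,-1)
ρ-cycle length = 2 (tail of 1 descent step not counted)

2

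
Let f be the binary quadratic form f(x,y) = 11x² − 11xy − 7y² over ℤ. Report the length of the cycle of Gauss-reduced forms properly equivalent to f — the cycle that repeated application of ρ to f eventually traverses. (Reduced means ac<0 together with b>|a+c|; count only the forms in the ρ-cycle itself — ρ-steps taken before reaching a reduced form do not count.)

D = 429, ⌊√D⌋ = 20
descent: ρ → (-7,11,11)  [lands on river]
river: ρ → (11,11,-7)
river: ρ → (-7,17,5)
river: ρ → (5,13,-13)
river: ρ → (-13,13,5)
river: ρ → (5,17,-7)
ρ-cycle length = 6 (tail of 1 descent step not counted)

6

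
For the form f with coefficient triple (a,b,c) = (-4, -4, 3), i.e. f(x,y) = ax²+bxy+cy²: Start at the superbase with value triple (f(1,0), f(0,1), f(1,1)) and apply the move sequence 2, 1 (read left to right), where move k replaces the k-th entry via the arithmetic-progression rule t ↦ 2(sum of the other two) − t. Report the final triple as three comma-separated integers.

start (-4,3,-5) = (f(1,0),f(0,1),f(1,1))
replace slot 2: 2·((-4)+(-5)) − 3 = -21 → (-4,-21,-5)
replace slot 1: 2·((-21)+(-5)) − (-4) = -48 → (-48,-21,-5)

-48,-21,-5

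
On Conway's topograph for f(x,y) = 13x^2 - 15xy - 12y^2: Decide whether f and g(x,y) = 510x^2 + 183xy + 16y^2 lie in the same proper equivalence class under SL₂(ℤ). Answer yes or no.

D₁ = 849, D₂ = 849
river cycle of f (length 34): (-12, 15, 13), (13, 11, -14), (-14, 17, 10), (10, 23, -8), (-8, 25, 7), (7, 17, -20), (-20, 23, 4), (4, 25, -14), (-14, 3, 15), (15, 27, -2), … (24 more)
river cycle of g (length 34): (16, 9, -12), (-12, 15, 13), (13, 11, -14), (-14, 17, 10), (10, 23, -8), (-8, 25, 7), (7, 17, -20), (-20, 23, 4), (4, 25, -14), (-14, 3, 15), … (24 more)
cycles coincide ⇒ equivalent

yes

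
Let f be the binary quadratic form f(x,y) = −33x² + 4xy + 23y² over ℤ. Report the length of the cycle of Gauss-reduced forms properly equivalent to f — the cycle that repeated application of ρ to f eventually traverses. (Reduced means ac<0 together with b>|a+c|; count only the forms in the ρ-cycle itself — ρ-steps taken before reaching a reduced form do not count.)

D = 3052, ⌊√D⌋ = 55
descent: ρ → (23,42,-14)  [lands on river]
river: ρ → (-14,42,23)
river: ρ → (23,50,-6)
river: ρ → (-6,46,39)
river: ρ → (39,32,-13)
river: ρ → (-13,46,18)
river: ρ → (18,26,-33)
river: ρ → (-33,40,11)
river: ρ → (11,48,-17)
river: ρ → (-17,54,2)
river: ρ → (2,54,-17)
river: ρ → (-17,48,11)
river: ρ → (11,40,-33)
river: ρ → (-33,26,18)
river: ρ → (18,46,-13)
river: ρ → (-13,32,39)
river: ρ → (39,46,-6)
river: ρ → (-6,50,23)
ρ-cycle length = 18 (tail of 1 descent step not counted)

18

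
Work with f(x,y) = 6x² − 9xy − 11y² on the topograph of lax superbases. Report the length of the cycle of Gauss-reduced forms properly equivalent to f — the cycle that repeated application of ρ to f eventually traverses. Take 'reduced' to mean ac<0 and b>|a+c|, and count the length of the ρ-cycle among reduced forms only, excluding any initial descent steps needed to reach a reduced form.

D = 345, ⌊√D⌋ = 18
descent: ρ → (-11,9,6)  [lands on river]
river: ρ → (6,15,-5)
river: ρ → (-5,15,6)
river: ρ → (6,9,-11)
river: ρ → (-11,13,4)
river: ρ → (4,11,-14)
river: ρ → (-14,17,1)
river: ρ → (1,17,-14)
river: ρ → (-14,11,4)
river: ρ → (4,13,-11)
ρ-cycle length = 10 (tail of 1 descent step not counted)

10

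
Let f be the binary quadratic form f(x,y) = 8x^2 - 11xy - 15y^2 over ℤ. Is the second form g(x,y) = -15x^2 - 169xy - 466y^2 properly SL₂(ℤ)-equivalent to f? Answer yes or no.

D₁ = 601, D₂ = 601
river cycle of f (length 66): (-15, 11, 8), (8, 21, -5), (-5, 19, 12), (12, 5, -12), (-12, 19, 5), (5, 21, -8), (-8, 11, 15), (15, 19, -4), (-4, 21, 10), (10, 19, -6), … (56 more)
river cycle of g (length 66): (-15, 11, 8), (8, 21, -5), (-5, 19, 12), (12, 5, -12), (-12, 19, 5), (5, 21, -8), (-8, 11, 15), (15, 19, -4), (-4, 21, 10), (10, 19, -6), … (56 more)
cycles coincide ⇒ equivalent

yes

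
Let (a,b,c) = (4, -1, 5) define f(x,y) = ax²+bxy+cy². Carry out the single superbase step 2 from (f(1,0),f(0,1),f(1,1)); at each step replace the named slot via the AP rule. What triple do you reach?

start (4,5,8) = (f(1,0),f(0,1),f(1,1))
replace slot 2: 2·(4+8) − 5 = 19 → (4,19,8)

4,19,8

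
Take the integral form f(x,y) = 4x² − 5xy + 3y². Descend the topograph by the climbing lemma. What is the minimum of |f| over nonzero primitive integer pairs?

translate: b→3 (≡-5 mod 8), so (4,-5,3)→(4,3,2)
flip: (4,3,2)→(2,-3,4)
translate: b→1 (≡-3 mod 4), so (2,-3,4)→(2,1,3)
reduced (well bottom): (2,1,3) with a≤c, −a<b≤a
well minimum = a = 2

2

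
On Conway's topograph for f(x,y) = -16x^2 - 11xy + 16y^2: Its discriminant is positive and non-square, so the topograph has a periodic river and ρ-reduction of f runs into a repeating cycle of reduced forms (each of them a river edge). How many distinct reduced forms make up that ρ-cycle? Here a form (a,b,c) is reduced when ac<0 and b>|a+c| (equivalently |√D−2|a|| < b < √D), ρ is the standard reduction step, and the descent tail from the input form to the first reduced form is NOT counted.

D = 1145, ⌊√D⌋ = 33
descent: ρ → (16,11,-16)  [lands on river]
river: ρ → (-16,21,11)
river: ρ → (11,23,-14)
river: ρ → (-14,33,1)
river: ρ → (1,33,-14)
river: ρ → (-14,23,11)
river: ρ → (11,21,-16)
river: ρ → (-16,11,16)
river: ρ → (16,21,-11)
river: ρ → (-11,23,14)
river: ρ → (14,33,-1)
river: ρ → (-1,33,14)
river: ρ → (14,23,-11)
river: ρ → (-11,21,16)
ρ-cycle length = 14 (tail of 1 descent step not counted)

14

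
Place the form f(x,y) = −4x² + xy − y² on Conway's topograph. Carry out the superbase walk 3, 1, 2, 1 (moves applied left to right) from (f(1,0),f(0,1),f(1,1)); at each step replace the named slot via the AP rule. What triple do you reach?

start (-4,-1,-4) = (f(1,0),f(0,1),f(1,1))
replace slot 3: 2·((-4)+(-1)) − (-4) = -6 → (-4,-1,-6)
replace slot 1: 2·((-1)+(-6)) − (-4) = -10 → (-10,-1,-6)
replace slot 2: 2·((-10)+(-6)) − (-1) = -31 → (-10,-31,-6)
replace slot 1: 2·((-31)+(-6)) − (-10) = -64 → (-64,-31,-6)

-64,-31,-6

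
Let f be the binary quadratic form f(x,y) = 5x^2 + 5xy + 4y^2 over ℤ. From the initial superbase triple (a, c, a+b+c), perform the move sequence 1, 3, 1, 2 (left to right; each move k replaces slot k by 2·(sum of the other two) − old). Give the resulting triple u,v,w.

start (5,4,14) = (f(1,0),f(0,1),f(1,1))
replace slot 1: 2·(4+14) − 5 = 31 → (31,4,14)
replace slot 3: 2·(31+4) − 14 = 56 → (31,4,56)
replace slot 1: 2·(4+56) − 31 = 89 → (89,4,56)
replace slot 2: 2·(89+56) − 4 = 286 → (89,286,56)

89,286,56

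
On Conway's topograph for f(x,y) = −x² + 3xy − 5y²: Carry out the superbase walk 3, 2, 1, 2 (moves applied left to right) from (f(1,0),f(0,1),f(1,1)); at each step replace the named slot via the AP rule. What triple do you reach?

start (-1,-5,-3) = (f(1,0),f(0,1),f(1,1))
replace slot 3: 2·((-1)+(-5)) − (-3) = -9 → (-1,-5,-9)
replace slot 2: 2·((-1)+(-9)) − (-5) = -15 → (-1,-15,-9)
replace slot 1: 2·((-15)+(-9)) − (-1) = -47 → (-47,-15,-9)
replace slot 2: 2·((-47)+(-9)) − (-15) = -97 → (-47,-97,-9)

-47,-97,-9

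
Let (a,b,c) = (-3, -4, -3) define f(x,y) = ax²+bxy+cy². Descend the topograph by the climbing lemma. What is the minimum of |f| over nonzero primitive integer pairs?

translate: b→-2 (≡4 mod 6), so (3,4,3)→(3,-2,2)
flip: (3,-2,2)→(2,2,3)
reduced (well bottom): (2,2,3) with a≤c, −a<b≤a
well minimum |f| = |-2| = 2 (negative-definite)

2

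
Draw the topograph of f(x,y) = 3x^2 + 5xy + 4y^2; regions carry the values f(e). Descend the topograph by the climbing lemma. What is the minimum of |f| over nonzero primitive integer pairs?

translate: b→-1 (≡5 mod 6), so (3,5,4)→(3,-1,2)
flip: (3,-1,2)→(2,1,3)
reduced (well bottom): (2,1,3) with a≤c, −a<b≤a
well minimum = a = 2

2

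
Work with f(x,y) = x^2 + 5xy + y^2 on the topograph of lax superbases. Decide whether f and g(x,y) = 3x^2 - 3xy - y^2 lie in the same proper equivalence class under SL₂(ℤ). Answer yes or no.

D₁ = 21, D₂ = 21
river cycle of f (length 2): (1, 3, -3), (-3, 3, 1)
river cycle of g (length 2): (-1, 3, 3), (3, 3, -1)
cycles differ ⇒ inequivalent

no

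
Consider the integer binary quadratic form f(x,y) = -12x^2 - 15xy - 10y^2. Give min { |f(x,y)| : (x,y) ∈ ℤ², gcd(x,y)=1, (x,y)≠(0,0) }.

translate: b→-9 (≡15 mod 24), so (12,15,10)→(12,-9,7)
flip: (12,-9,7)→(7,9,12)
translate: b→-5 (≡9 mod 14), so (7,9,12)→(7,-5,10)
reduced (well bottom): (7,-5,10) with a≤c, −a<b≤a
well minimum |f| = |-7| = 7 (negative-definite)

7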